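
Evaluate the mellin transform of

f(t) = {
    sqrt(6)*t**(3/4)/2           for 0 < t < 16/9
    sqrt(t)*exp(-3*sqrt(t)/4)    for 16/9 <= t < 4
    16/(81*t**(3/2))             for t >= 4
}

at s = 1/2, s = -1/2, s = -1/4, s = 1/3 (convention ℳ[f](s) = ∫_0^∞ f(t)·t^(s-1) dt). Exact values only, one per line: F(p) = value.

F(1/2) = -80*exp(-3/2)/9 + 4/81 + 64*sqrt(2)/45 + 64*exp(-1)/9
F(-1/2) = 2*Ei(-3/2) + 1/162 - 2*Ei(-1) + 4*sqrt(2)
F(-1/4) = -4*sqrt(3)*sqrt(pi)*erfc(sqrt(6)/2)/3 + 4*sqrt(2)/567 + 4*sqrt(3)*sqrt(pi)*erfc(1)/3 + 4*sqrt(6)/3
F(1/3) = -16*6**(1/3)*uppergamma(5/3, 3/2)/9 + 4*2**(2/3)/189 + 16*6**(1/3)*uppergamma(5/3, 1)/9 + 32*2**(5/6)*3**(1/3)/39

back out the shared t-power: sqrt(6)*t**(1/4)/2 on [0, 16/9); exp(-3*sqrt(t)/4) on [16/9, 4); 16/(81*t**2) on [4, ∞)
undo the power substitution: sqrt(6)*sqrt(t)/2 on [0, 4/3); exp(-3*t/4) on [4/3, 2); 16/(81*t**4) on [2, ∞)
strip the common scale on t: sqrt(t) on [0, 2); exp(-t/2) on [2, 3); t**(-4) on [3, ∞)
f breaks at 16/9, 4 into 3 integrals to sum
between 0 and 16/9 the integrand is sqrt(6)*t**(3/4)/2·t^(s-1)
[16/9, 4) adds the kernel integral of sqrt(t)*exp(-3*sqrt(t)/4)
∫ over [4, ∞) of 16/(81*t**(3/2))·t^(s-1) joins the sum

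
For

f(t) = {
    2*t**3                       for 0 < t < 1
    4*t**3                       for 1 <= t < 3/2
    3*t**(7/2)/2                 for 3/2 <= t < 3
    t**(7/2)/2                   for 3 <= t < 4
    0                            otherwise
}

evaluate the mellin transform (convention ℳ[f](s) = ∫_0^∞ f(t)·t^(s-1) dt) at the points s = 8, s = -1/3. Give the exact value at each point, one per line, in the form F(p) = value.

along the cuts 1, 3/2, 3, ℳ[f](s) splits into 4 integrals
for t in [0, 1): the term is ∫ 2*t**3·t^(s-1)
[1, 3/2) adds the kernel integral of 4*t**3
[3/2, 3) adds the kernel integral of 3*t**(7/2)/2
on [3, 4) integrate f = t**(7/2)/2 against the kernel

F(8) = -531441*sqrt(6)/94208 + 354294*sqrt(3)/23 + 47248691085/129536
F(-1/3) = -243*2**(5/6)*3**(1/6)/304 - 3/4 + 27*2**(1/3)*3**(2/3)/16 + 162*3**(1/6)/19 + 192*2**(1/3)/19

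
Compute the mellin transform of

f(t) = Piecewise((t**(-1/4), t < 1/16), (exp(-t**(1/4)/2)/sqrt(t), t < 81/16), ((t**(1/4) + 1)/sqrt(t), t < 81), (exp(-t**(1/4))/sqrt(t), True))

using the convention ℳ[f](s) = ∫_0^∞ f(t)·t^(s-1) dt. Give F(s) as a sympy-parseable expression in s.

reversing the power substitution: 1/sqrt(t) on [0, 1/4); exp(-sqrt(t)/2)/t on [1/4, 9/4); (sqrt(t) + 1)/t on [9/4, 9); …
remove the shared t-power first: sqrt(t) on [0, 1/4); exp(-sqrt(t)/2) on [1/4, 9/4); sqrt(t) + 1 on [9/4, 9); …
back out the power substitution: t on [0, 1/2); exp(-t/2) on [1/2, 3/2); t + 1 on [3/2, 3); …
linearity at 1/16, 81/16, 81 turns ℳ[f](s) into 4 summed integrals
between 0 and 1/16 the integrand is t**(-1/4)·t^(s-1)
on [1/16, 81/16): add ∫ exp(-t**(1/4)/2)/sqrt(t)·t^(s-1) dt
∫ (t**(1/4) + 1)/sqrt(t)·t^(s-1) over [81/16, 81)
on [81, ∞): add ∫ exp(-t**(1/4))/sqrt(t)·t^(s-1) dt

(1296**s*(32*s - 16)/9 + 2*1296**s/9 + 2**(4*s + 2)*(2*s - 1)*(4*s - 1)*uppergamma(4*s - 2, 3) + 256**s*(2*s - 1)*(4*s - 1)*uppergamma(4*s - 2, 1/4) - 256**s*(2*s - 1)*(4*s - 1)*uppergamma(4*s - 2, 3/4) + 81**s*(40 - 80*s)/9 - 8*81**s/9 + 16*s - 8)/(16**s*(2*s - 1)*(4*s - 1))
  Re(s) > 1/4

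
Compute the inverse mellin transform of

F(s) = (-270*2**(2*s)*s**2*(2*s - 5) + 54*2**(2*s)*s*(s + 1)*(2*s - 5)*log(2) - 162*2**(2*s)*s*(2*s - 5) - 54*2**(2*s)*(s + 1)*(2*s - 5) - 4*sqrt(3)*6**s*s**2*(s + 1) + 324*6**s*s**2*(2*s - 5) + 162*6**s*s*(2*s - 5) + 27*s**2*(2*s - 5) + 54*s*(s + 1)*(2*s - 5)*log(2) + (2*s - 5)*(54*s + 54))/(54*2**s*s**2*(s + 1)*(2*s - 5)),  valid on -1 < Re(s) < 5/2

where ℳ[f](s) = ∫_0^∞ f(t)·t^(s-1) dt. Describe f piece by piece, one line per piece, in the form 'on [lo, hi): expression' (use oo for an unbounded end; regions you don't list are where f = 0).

on [0, 1/2): t
on [1/2, 2): log(t)
on [2, 3): t + 3
on [3, oo): t**(-5/2)

breakpoints 1/2, 2, 3: one integral from each of the 4 segments
between 0 and 1/2 the integrand is t·t^(s-1)
between 1/2 and 2 the integrand is log(t)·t^(s-1)
piece [2, 3): integrate (t + 3) against the kernel
piece [3, ∞): integrate t**(-5/2) against the kernel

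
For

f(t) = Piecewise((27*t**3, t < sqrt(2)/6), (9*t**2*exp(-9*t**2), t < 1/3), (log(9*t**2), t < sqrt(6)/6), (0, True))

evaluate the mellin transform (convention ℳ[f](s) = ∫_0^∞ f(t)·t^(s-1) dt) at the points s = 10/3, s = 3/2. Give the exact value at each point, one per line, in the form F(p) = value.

F(10/3) = -3**(2/3)*uppergamma(8/3, 1)/162 - 6**(1/3)/200 + 2**(5/6)*3**(2/3)/8208 + 3**(2/3)/450 + log(3**(6**(1/3)/120)/2**(6**(1/3)/120)) + 3**(2/3)*uppergamma(8/3, 1/2)/162
F(3/2) = -4*6**(1/4)/27 - 6**(1/4)*log(2)/9 - sqrt(3)*uppergamma(7/4, 1)/18 + 2**(3/4)*sqrt(3)/324 + sqrt(3)*uppergamma(7/4, 1/2)/18 + 8*sqrt(3)/81 + 6**(1/4)*log(3)/9

reversing the common scale on t: t**3 on [0, sqrt(2)/2); t**2*exp(-t**2) on [sqrt(2)/2, 1); log(t**2) on [1, sqrt(6)/2)
the shared t-power comes off first: t on [0, sqrt(2)/2); exp(-t**2) on [sqrt(2)/2, 1); log(t**2)/t**2 on [1, sqrt(6)/2)
invert the power substitution to get sqrt(t) on [0, 1/2); exp(-t) on [1/2, 1); log(t)/t on [1, 3/2)
linearity at sqrt(2)/6, 1/3 turns ℳ[f](s) into 3 summed integrals
the [0, sqrt(2)/6) slice contributes ∫ 27*t**3·t^(s-1) dt
∫ over [sqrt(2)/6, 1/3) of 9*t**2*exp(-9*t**2)·t^(s-1) joins the sum
piece [1/3, sqrt(6)/6): integrate log(9*t**2) against the kernel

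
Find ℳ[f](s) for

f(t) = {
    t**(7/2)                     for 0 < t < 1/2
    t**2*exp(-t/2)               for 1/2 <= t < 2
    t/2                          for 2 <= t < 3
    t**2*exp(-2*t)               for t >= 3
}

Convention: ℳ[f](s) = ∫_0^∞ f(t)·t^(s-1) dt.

(4*24**s*(s + 1)*(2*s + 7)*uppergamma(s + 2, 1/4) - 4*24**s*(s + 1)*(2*s + 7)*uppergamma(s + 2, 1) - 24**s*(2*s + 7) + 3*6**(2*s)*(2*s + 7)/2 + 6**s*(s + 1)*(2*s + 7)*uppergamma(s + 2, 6)/4 + sqrt(2)*6**s*(s + 1)/8)/(12**s*(s + 1)*(2*s + 7))
  Re(s) > -7/2

reversing the shared t-power: t**(3/2) on [0, 1/2); exp(-t/2) on [1/2, 2); 1/(2*t) on [2, 3); …
split f at 1/2, 2, 3: ℳ[f](s) collects 4 kernel integrals
∫ t**(7/2)·t^(s-1) over [0, 1/2)
piece [1/2, 2): integrate t**2*exp(-t/2) against the kernel
piece [2, 3): integrate t/2 against the kernel
over [3, ∞), the kernel integral of t**2*exp(-2*t) enters the sum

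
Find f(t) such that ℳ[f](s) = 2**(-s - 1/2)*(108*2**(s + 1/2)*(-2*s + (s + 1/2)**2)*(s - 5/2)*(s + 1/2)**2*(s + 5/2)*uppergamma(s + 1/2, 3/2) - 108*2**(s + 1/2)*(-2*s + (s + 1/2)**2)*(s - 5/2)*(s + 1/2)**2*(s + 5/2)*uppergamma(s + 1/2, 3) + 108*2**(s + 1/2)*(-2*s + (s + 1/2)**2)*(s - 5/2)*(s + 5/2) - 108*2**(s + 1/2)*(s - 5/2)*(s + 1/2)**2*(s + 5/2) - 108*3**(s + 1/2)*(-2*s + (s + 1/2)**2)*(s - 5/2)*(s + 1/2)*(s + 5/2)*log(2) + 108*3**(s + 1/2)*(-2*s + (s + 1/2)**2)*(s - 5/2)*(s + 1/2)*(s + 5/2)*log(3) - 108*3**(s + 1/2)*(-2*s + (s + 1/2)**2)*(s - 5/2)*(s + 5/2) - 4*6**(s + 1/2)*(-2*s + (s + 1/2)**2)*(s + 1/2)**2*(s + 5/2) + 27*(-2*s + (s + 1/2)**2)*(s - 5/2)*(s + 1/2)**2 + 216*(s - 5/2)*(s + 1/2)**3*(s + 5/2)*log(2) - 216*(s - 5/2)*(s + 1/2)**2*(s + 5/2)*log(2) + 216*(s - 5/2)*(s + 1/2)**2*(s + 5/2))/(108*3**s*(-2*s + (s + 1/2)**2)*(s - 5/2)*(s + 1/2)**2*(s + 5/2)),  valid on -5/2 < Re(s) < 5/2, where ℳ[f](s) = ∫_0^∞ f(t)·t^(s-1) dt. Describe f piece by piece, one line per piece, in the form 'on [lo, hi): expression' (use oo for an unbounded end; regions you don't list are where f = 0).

the common scale on t comes off first: t**(5/2) on [0, 1/2); log(t)/sqrt(t) on [1/2, 1); sqrt(t)*log(t) on [1, 3/2); …
undo the shared t-power: t**2 on [0, 1/2); log(t)/t on [1/2, 1); log(t) on [1, 3/2); …
slice at 1/6, 1/3, 1/2, 1, transform all 5 pieces, and sum them
on [0, 1/6) integrate f = 9*sqrt(3)*t**(5/2) against the kernel
over [1/6, 1/3), the kernel integral of sqrt(3)*log(3*t)/(3*sqrt(t)) enters the sum
∫ over [1/3, 1/2) of sqrt(3)*sqrt(t)*log(3*t)·t^(s-1) joins the sum
[1/2, 1) adds the kernel integral of sqrt(3)*sqrt(t)*exp(-3*t)
between 1 and ∞ the integrand is sqrt(3)/(27*t**(5/2))·t^(s-1)

on [0, 1/6): 9*sqrt(3)*t**(5/2)
on [1/6, 1/3): sqrt(3)*log(3*t)/(3*sqrt(t))
on [1/3, 1/2): sqrt(3)*sqrt(t)*log(3*t)
on [1/2, 1): sqrt(3)*sqrt(t)*exp(-3*t)
on [1, oo): sqrt(3)/(27*t**(5/2))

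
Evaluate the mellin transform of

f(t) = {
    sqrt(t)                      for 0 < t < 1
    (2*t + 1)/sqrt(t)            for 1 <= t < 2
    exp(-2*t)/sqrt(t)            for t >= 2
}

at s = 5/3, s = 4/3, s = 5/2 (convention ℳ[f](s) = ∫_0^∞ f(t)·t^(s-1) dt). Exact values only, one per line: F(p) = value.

reversing the shared t-power: t**(3/2) on [0, 1); sqrt(t)*(2*t + 1) on [1, 2); sqrt(t)*exp(-2*t) on [2, ∞)
remove the shared t-power first: t on [0, 1); 2*t + 1 on [1, 2); exp(-2*t) on [2, ∞)
along the cuts 1, 2, ℳ[f](s) splits into 3 integrals
piece [0, 1): integrate sqrt(t) against the kernel
[1, 2) adds the kernel integral of (2*t + 1)/sqrt(t)
the [2, ∞) slice contributes ∫ exp(-2*t)/sqrt(t)·t^(s-1) dt

F(5/3) = -120/91 + 2**(5/6)*uppergamma(7/6, 4)/4 + 492*2**(1/6)/91
F(4/3) = -96/55 + 2**(1/6)*uppergamma(5/6, 4)/2 + 186*2**(5/6)/55
F(5/2) = 5*exp(-4)/4 + 13/2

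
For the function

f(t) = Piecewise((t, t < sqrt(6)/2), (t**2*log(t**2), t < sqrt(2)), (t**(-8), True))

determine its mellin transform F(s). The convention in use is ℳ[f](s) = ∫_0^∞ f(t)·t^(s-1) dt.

invert the power substitution to get sqrt(t) on [0, 3/2); t*log(t) on [3/2, 2); t**(-4) on [2, ∞)
slice at sqrt(6)/2, sqrt(2), transform all 3 pieces, and sum them
for t in [0, sqrt(6)/2): the term is ∫ t·t^(s-1)
on [sqrt(6)/2, sqrt(2)) integrate f = t**2*log(t**2) against the kernel
[sqrt(2), ∞) adds the kernel integral of t**(-8)

(sqrt(2)/2)**s*(32*2**s*s*(s - 8)*(s + 1)*log(2) - 64*2**s*(s - 8)*(s + 1) + 64*2**s*(s - 8)*(s + 1)*log(2) - 2**s*(s + 1)*(s**2 + 4*s + 4) + 3**(s/2)*s*(s - 8)*(s + 1)*(-24*log(3) + 24*log(2)) + 3**(s/2)*(s - 8)*(s + 1)*(-48*log(3) + 48*log(2)) + 48*3**(s/2)*(s - 8)*(s + 1) + 8*3**(s/2)*sqrt(6)*(s - 8)*(s**2 + 4*s + 4))/(16*(s - 8)*(s + 1)*(s**2 + 4*s + 4))
  -1 < Re(s) < 8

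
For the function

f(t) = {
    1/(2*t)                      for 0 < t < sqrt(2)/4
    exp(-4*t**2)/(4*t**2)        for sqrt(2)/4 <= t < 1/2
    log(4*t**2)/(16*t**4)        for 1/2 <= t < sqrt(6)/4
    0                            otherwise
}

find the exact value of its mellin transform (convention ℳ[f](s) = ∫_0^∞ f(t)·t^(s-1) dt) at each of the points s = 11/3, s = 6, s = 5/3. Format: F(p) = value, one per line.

invert the common scale on t to get 1/t on [0, sqrt(2)/2); exp(-t**2)/t**2 on [sqrt(2)/2, 1); log(t**2)/t**4 on [1, sqrt(6)/2)
the power substitution comes off first: 1/sqrt(t) on [0, 1/2); exp(-t)/t on [1/2, 1); log(t)/t**2 on [1, 3/2)
remove the shared t-power first: sqrt(t) on [0, 1/2); exp(-t) on [1/2, 1); log(t)/t on [1, 3/2)
the 3 pieces separated at sqrt(2)/4, 1/2 each add one integral
between 0 and sqrt(2)/4 the integrand is 1/(2*t)·t^(s-1)
[sqrt(2)/4, 1/2) adds the kernel integral of exp(-4*t**2)/(4*t**2)
on [1/2, sqrt(6)/4) integrate f = log(4*t**2)/(16*t**4) against the kernel

F(11/3) = sqrt(2)*(-192*3**(5/6) + log(2**(32*3**(5/6))/3**(32*3**(5/6))) - 8*2**(5/6)*uppergamma(5/6, 1) + 3*sqrt(2) + 8*2**(5/6)*uppergamma(5/6, 1/2) + 288*2**(5/6))/512
F(6) = -exp(-1)/64 - 1/256 + sqrt(2)/2560 + log(205891132094649/1073741824)/2560 + 3*exp(-1/2)/256
F(5/3) = sqrt(2)*(-48*3**(5/6) + log(2**(56*3**(5/6))/3**(56*3**(5/6))) - 147*2**(5/6)*uppergamma(-1/6, 1) + 147*2**(5/6)*uppergamma(-1/6, 1/2) + 108*2**(5/6) + 441*sqrt(2))/2352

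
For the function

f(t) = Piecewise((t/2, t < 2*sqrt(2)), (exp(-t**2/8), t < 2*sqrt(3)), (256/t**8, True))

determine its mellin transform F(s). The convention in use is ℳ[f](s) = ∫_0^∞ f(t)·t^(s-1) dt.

2**s*(2**(s/2)*(s - 8)*(s + 1)*uppergamma(s/2, 1) - 2**(s/2)*(s - 8)*(s + 1)*uppergamma(s/2, 3/2) + 2*2**(s/2 + 1/2)*(s - 8) - 2*3**(s/2)*(s + 1)/81)/(2*(s - 8)*(s + 1))
  -1 < Re(s) < 8

back out the common scale on t: t on [0, sqrt(2)); exp(-t**2/2) on [sqrt(2), sqrt(3)); t**(-8) on [sqrt(3), ∞)
strip the power substitution: sqrt(t) on [0, 2); exp(-t/2) on [2, 3); t**(-4) on [3, ∞)
cuts at 2*sqrt(2), 2*sqrt(3): linearity sums the 3 kernel integrals
∫ t/2·t^(s-1) over [0, 2*sqrt(2))
on [2*sqrt(2), 2*sqrt(3)): add ∫ exp(-t**2/8)·t^(s-1) dt
segment 2*sqrt(3) to ∞ holds 256/t**8; add its integral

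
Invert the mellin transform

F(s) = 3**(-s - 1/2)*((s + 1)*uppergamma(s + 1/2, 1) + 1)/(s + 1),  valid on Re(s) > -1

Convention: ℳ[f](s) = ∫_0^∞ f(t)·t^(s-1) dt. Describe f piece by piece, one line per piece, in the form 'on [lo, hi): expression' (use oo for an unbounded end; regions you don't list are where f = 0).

on [0, 1/3): sqrt(3)*t
on [1/3, oo): sqrt(t)*exp(-3*t)

remove the shared t-power first: sqrt(3)*sqrt(t) on [0, 1/3); exp(-3*t) on [1/3, ∞)
strip the common scale on t: sqrt(t) on [0, 1); exp(-t) on [1, ∞)
summing 2 kernel integrals split by 1/3 yields ℳ[f](s)
[0, 1/3) adds the kernel integral of sqrt(3)*t
on [1/3, ∞): add ∫ sqrt(t)*exp(-3*t)·t^(s-1) dt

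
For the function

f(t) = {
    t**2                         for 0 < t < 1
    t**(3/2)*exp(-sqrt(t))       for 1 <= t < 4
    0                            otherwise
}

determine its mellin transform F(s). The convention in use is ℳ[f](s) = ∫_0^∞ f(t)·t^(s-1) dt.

(2*(s + 2)*uppergamma(2*s + 3, 1) - 2*(s + 2)*uppergamma(2*s + 3, 2) + 1)/(s + 2)
  Re(s) > -2

remove the power substitution first: t**4 on [0, 1); t**3*exp(-t) on [1, 2)
invert the shared t-power to get t**2 on [0, 1); t*exp(-t) on [1, 2)
remove the shared t-power first: t on [0, 1); exp(-t) on [1, 2)
breakpoints 1: one integral from each of the 2 segments
for t in [0, 1): the term is ∫ t**2·t^(s-1)
on [1, 4) integrate f = t**(3/2)*exp(-sqrt(t)) against the kernel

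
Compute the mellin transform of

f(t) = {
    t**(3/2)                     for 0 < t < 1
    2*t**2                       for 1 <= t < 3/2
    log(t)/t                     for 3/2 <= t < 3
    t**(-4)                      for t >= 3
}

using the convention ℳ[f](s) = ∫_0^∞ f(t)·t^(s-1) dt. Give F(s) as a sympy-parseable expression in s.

slice at 1, 3/2, 3, transform all 4 pieces, and sum them
on [0, 1) integrate f = t**(3/2) against the kernel
piece [1, 3/2): integrate 2*t**2 against the kernel
on [3/2, 3): add ∫ log(t)/t·t^(s-1) dt
for t in [3, ∞): the term is ∫ t**(-4)·t^(s-1)

(324*2**s*(s - 4)*(s + 2)*(s**2 - 2*s + 1) - 324*2**s*(s - 4)*(2*s + 3)*(s**2 - 2*s + 1) - 108*3**s*s*(s - 4)*(s + 2)*(2*s + 3)*log(3) + 108*3**s*s*(s - 4)*(s + 2)*(2*s + 3)*log(2) - 108*3**s*(s - 4)*(s + 2)*(2*s + 3)*log(2) + 108*3**s*(s - 4)*(s + 2)*(2*s + 3) + 108*3**s*(s - 4)*(s + 2)*(2*s + 3)*log(3) + 729*3**s*(s - 4)*(2*s + 3)*(s**2 - 2*s + 1) + 54*6**s*s*(s - 4)*(s + 2)*(2*s + 3)*log(3) - 54*6**s*(s - 4)*(s + 2)*(2*s + 3)*log(3) - 54*6**s*(s - 4)*(s + 2)*(2*s + 3) - 2*6**s*(s + 2)*(2*s + 3)*(s**2 - 2*s + 1))/(162*2**s*(s - 4)*(s + 2)*(2*s + 3)*(s**2 - 2*s + 1))
  -3/2 < Re(s) < 4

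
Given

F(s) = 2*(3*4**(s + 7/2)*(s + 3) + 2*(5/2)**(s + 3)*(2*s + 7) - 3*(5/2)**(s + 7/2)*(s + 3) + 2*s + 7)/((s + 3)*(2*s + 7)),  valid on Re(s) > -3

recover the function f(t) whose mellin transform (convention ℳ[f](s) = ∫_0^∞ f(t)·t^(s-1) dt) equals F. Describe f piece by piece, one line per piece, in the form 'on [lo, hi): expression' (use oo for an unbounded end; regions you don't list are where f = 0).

along the cuts 1, 5/2, ℳ[f](s) splits into 3 integrals
[0, 1) adds the kernel integral of 6*t**3
segment 1 to 5/2 holds 4*t**3; add its integral
∫ over [5/2, 4) of 3*t**(7/2)·t^(s-1) joins the sum

on [0, 1): 6*t**3
on [1, 5/2): 4*t**3
on [5/2, 4): 3*t**(7/2)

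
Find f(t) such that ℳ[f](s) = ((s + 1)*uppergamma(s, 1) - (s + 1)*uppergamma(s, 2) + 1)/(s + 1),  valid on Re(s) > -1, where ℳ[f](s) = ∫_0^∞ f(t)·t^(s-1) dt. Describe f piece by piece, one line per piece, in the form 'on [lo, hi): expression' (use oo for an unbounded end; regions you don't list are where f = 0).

slice at 1, transform all 2 pieces, and sum them
on [0, 1) integrate f = t against the kernel
∫ over [1, 2) of exp(-t)·t^(s-1) joins the sum

on [0, 1): t
on [1, 2): exp(-t)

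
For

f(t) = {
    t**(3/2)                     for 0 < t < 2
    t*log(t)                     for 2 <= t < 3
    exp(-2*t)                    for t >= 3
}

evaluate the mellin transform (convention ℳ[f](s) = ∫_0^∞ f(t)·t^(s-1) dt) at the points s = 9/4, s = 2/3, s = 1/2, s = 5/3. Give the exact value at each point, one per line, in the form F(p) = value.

F(9/4) = -432*3**(1/4)/169 - 32*2**(1/4)*log(2)/13 + 2**(3/4)*uppergamma(9/4, 6)/8 + 128*2**(1/4)/169 + 32*2**(3/4)/15 + 108*3**(1/4)*log(3)/13
F(2/3) = -27*3**(2/3)/25 - 6*2**(2/3)*log(2)/5 + 2**(1/3)*uppergamma(2/3, 6)/2 + 18*2**(2/3)/25 + 24*2**(1/6)/13 + 9*3**(2/3)*log(3)/5
F(1/2) = -4*sqrt(3)/3 + sqrt(2)*sqrt(pi)*erfc(sqrt(6))/2 + 8*sqrt(2)/9 + 2 + log(3**(2*sqrt(3))/2**(4*sqrt(2)/3))
F(5/3) = -81*3**(2/3)/64 - 3*2**(2/3)*log(2)/2 + 2**(1/3)*uppergamma(5/3, 6)/4 + 9*2**(2/3)/16 + 48*2**(1/6)/19 + 27*3**(2/3)*log(3)/8

linearity at 2, 3 turns ℳ[f](s) into 3 summed integrals
[0, 2) adds the kernel integral of t**(3/2)
∫ over [2, 3) of t*log(t)·t^(s-1) joins the sum
on [3, ∞) integrate f = exp(-2*t) against the kernel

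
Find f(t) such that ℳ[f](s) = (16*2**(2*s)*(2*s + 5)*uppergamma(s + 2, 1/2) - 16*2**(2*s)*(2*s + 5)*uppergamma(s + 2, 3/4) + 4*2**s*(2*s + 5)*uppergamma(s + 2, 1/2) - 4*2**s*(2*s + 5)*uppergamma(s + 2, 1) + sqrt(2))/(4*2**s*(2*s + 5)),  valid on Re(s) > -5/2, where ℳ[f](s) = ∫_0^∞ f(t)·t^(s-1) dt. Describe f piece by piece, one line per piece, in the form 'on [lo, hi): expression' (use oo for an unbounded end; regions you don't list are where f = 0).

the shared t-power comes off first: sqrt(t) on [0, 1/2); exp(-t) on [1/2, 1); exp(-t/2) on [1, 3/2)
f breaks at 1/2, 1 into 3 integrals to sum
over [0, 1/2), the kernel integral of t**(5/2) enters the sum
∫ over [1/2, 1) of t**2*exp(-t)·t^(s-1) joins the sum
segment 1 to 3/2 holds t**2*exp(-t/2); add its integral

on [0, 1/2): t**(5/2)
on [1/2, 1): t**2*exp(-t)
on [1, 3/2): t**2*exp(-t/2)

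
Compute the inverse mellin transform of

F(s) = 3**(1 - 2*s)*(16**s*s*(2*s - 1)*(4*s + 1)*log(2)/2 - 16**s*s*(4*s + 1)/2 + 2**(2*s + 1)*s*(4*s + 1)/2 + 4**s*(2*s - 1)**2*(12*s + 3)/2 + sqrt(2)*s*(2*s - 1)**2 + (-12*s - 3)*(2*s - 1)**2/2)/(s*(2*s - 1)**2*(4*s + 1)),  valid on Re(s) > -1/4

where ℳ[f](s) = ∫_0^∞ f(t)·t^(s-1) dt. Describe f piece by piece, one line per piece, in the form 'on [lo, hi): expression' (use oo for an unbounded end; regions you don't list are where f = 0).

undo the power substitution: 3*sqrt(6)*sqrt(t)/4 on [0, 1/3); 9/2 on [1/3, 2/3); log(3*t/2)/t on [2/3, 4/3)
the shared t-power comes off first: 3*sqrt(6)*t**(3/2)/4 on [0, 1/3); 9*t/2 on [1/3, 2/3); log(3*t/2) on [2/3, 4/3)
back out the common scale on t: t**(3/2) on [0, 1/2); 3*t on [1/2, 1); log(t) on [1, 2)
cuts at 1/9, 4/9: linearity sums the 3 kernel integrals
segment 0 to 1/9 holds 3*sqrt(6)*t**(1/4)/4; add its integral
[1/9, 4/9) adds the kernel integral of 9/2
on [4/9, 16/9): add ∫ log(3*sqrt(t)/2)/sqrt(t)·t^(s-1) dt

on [0, 1/9): 3*sqrt(6)*t**(1/4)/4
on [1/9, 4/9): 9/2
on [4/9, 16/9): log(3*sqrt(t)/2)/sqrt(t)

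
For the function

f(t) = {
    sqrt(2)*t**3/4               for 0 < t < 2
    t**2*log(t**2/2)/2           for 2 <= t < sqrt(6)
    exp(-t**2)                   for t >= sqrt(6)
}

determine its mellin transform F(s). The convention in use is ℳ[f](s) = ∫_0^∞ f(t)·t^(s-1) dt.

2**(s/2)*(-12**(s/2)*s*(s + 3)*log(2) - 2*12**(s/2)*(s + 3)*log(2) + 2*12**(s/2)*(s + 3) + 4*12**(s/2)*sqrt(2)*(s**2/4 + s + 1) + 3*18**(s/2)*s*(s + 3)*log(3)/2 - 3*18**(s/2)*(s + 3) + 3*18**(s/2)*(s + 3)*log(3) + 3**(s/2)*(s + 3)*(s**2/4 + s + 1)*uppergamma(s/2, 6))/(2*6**(s/2)*(s + 3)*(s**2/4 + s + 1))
  Re(s) > -3

reversing the power substitution: sqrt(2)*t**(3/2)/4 on [0, 4); t*log(t/2)/2 on [4, 6); exp(-t) on [6, ∞)
undo the common scale on t: t**(3/2) on [0, 2); t*log(t) on [2, 3); exp(-2*t) on [3, ∞)
integrate the 3 segments split at 2, sqrt(6), then add the results
the [0, 2) slice contributes ∫ sqrt(2)*t**3/4·t^(s-1) dt
piece [2, sqrt(6)): integrate t**2*log(t**2/2)/2 against the kernel
the [sqrt(6), ∞) slice contributes ∫ exp(-t**2)·t^(s-1) dt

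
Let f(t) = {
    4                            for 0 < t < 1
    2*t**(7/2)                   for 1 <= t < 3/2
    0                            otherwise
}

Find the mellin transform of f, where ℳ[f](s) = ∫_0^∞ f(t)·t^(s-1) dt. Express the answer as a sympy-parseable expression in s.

4*((3/2)**(s + 7/2)*s + s + 7)/(s*(2*s + 7))
  Re(s) > 0

integrate the 2 segments split at 1, then add the results
the [0, 1) slice contributes ∫ 4·t^(s-1) dt
for t in [1, 3/2): the term is ∫ 2*t**(7/2)·t^(s-1)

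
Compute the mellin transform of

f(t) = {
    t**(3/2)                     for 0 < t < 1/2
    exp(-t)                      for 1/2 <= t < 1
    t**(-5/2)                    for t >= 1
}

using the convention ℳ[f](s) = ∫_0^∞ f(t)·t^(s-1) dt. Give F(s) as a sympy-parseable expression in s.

linearity at 1/2, 1 turns ℳ[f](s) into 3 summed integrals
for t in [0, 1/2): the term is ∫ t**(3/2)·t^(s-1)
between 1/2 and 1 the integrand is exp(-t)·t^(s-1)
the [1, ∞) slice contributes ∫ t**(-5/2)·t^(s-1) dt

(2*2**s*(2*s - 5)*(2*s + 3)*uppergamma(s, 1/2) - 2*2**s*(2*s - 5)*(2*s + 3)*uppergamma(s, 1) - 4*2**s*(2*s + 3) + sqrt(2)*(2*s - 5))/(2*2**s*(2*s - 5)*(2*s + 3))
  -3/2 < Re(s) < 5/2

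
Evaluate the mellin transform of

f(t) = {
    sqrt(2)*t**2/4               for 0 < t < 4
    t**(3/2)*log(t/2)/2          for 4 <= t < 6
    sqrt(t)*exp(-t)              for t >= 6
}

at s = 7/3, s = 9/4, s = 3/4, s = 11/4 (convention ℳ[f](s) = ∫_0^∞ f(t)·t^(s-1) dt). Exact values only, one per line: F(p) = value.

F(7/3) = -3888*6**(5/6)/529 + uppergamma(17/6, 6) + 2304*2**(2/3)/529 + 384*2**(1/6)/13 + log(3**(648*6**(5/6)/23)/2**(384*2**(2/3)/23))
F(9/4) = -192*6**(3/4)/25 + uppergamma(11/4, 6) + 1024*sqrt(2)/225 + 512/17 + log(3**(144*6**(3/4)/5)/2**(256*sqrt(2)/15))
F(3/4) = -32*6**(1/4)/9 + uppergamma(5/4, 6) + 128*sqrt(2)/81 + 64/11 + log(3**(8*6**(1/4))/2**(32*sqrt(2)/9))
F(11/4) = -10368*6**(1/4)/289 + uppergamma(13/4, 6) + 2048*sqrt(2)/289 + 1024/19 + log(3**(2592*6**(1/4)/17)/2**(512*sqrt(2)/17))

strip the shared t-power: sqrt(2)*t**(3/2)/4 on [0, 4); t*log(t/2)/2 on [4, 6); exp(-t) on [6, ∞)
back out the common scale on t: t**(3/2) on [0, 2); t*log(t) on [2, 3); exp(-2*t) on [3, ∞)
slice at 4, 6, transform all 3 pieces, and sum them
over [0, 4), the kernel integral of sqrt(2)*t**2/4 enters the sum
∫ t**(3/2)*log(t/2)/2·t^(s-1) over [4, 6)
∫ sqrt(t)*exp(-t)·t^(s-1) over [6, ∞)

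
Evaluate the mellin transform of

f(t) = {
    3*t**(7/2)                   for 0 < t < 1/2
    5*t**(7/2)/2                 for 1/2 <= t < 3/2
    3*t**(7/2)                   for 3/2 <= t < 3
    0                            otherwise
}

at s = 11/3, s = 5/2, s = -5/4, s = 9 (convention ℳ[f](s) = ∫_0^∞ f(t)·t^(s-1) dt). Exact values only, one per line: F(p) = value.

treat the 3 regions marked off by 1/2, 3/2 separately and sum
∫ 3*t**(7/2)·t^(s-1) over [0, 1/2)
for t in [1/2, 3/2): the term is ∫ 5*t**(7/2)/2·t^(s-1)
∫ 3*t**(7/2)·t^(s-1) over [3/2, 3)

F(11/3) = -6561*2**(5/6)*3**(1/6)/11008 + 3*2**(5/6)/11008 + 39366*3**(1/6)/43
F(5/2) = 34901/96
F(-5/4) = -2**(3/4)*3**(1/4)/4 + 2**(3/4)/36 + 12*3**(1/4)
F(9) = -531441*sqrt(6)/204800 + sqrt(2)/204800 + 3188646*sqrt(3)/25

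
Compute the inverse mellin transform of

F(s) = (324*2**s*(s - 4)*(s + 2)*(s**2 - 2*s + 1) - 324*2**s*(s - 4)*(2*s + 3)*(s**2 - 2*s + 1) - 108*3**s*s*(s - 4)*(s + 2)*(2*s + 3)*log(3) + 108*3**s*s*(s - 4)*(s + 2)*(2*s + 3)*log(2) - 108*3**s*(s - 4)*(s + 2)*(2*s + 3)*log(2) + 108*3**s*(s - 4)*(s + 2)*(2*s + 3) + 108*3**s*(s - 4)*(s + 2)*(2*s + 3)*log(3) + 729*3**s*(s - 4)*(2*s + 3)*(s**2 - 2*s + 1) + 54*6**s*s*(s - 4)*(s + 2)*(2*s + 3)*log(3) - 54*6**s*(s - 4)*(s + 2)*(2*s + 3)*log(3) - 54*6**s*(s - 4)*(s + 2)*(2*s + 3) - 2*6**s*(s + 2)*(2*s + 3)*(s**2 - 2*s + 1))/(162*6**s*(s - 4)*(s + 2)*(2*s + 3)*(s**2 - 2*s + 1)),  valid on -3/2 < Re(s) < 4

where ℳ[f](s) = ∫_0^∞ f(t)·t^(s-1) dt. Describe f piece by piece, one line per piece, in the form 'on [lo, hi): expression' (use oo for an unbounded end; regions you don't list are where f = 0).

undo the common scale on t: t**(3/2) on [0, 1); 2*t**2 on [1, 3/2); log(t)/t on [3/2, 3); …
cuts at 1/3, 1/2, 1: linearity sums the 4 kernel integrals
the [0, 1/3) slice contributes ∫ 3*sqrt(3)*t**(3/2)·t^(s-1) dt
on [1/3, 1/2) integrate f = 18*t**2 against the kernel
on [1/2, 1) integrate f = log(3*t)/(3*t) against the kernel
the [1, ∞) slice contributes ∫ 1/(81*t**4)·t^(s-1) dt

on [0, 1/3): 3*sqrt(3)*t**(3/2)
on [1/3, 1/2): 18*t**2
on [1/2, 1): log(3*t)/(3*t)
on [1, oo): 1/(81*t**4)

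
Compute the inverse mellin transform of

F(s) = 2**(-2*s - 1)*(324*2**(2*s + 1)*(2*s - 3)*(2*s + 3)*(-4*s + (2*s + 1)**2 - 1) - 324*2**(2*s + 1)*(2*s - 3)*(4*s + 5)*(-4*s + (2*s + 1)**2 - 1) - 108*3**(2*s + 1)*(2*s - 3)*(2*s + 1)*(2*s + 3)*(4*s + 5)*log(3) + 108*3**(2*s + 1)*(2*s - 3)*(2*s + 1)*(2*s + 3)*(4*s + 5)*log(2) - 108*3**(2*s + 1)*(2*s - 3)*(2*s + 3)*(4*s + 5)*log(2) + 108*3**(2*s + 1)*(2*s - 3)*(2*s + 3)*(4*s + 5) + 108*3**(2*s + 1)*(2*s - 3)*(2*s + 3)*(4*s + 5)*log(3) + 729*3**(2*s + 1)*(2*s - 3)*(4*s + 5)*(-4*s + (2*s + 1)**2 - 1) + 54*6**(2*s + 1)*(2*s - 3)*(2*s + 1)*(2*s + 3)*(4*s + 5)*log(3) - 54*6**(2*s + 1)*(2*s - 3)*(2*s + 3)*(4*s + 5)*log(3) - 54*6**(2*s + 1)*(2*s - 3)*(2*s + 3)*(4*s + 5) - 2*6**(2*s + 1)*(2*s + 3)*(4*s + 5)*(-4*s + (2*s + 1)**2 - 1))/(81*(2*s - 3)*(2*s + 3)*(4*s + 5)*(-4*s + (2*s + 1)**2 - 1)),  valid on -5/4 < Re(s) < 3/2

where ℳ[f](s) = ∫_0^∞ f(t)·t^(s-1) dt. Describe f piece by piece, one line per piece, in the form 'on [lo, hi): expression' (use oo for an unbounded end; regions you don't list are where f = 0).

on [0, 1): t**(5/4)
on [1, 9/4): 2*t**(3/2)
on [9/4, 9): log(sqrt(t))
on [9, oo): t**(-3/2)

reversing the power substitution: t**(5/2) on [0, 1); 2*t**3 on [1, 3/2); log(t) on [3/2, 3); …
invert the shared t-power to get t**(3/2) on [0, 1); 2*t**2 on [1, 3/2); log(t)/t on [3/2, 3); …
linearity at 1, 9/4, 9 turns ℳ[f](s) into 4 summed integrals
piece [0, 1): integrate t**(5/4) against the kernel
between 1 and 9/4 the integrand is 2*t**(3/2)·t^(s-1)
over [9/4, 9), the kernel integral of log(sqrt(t)) enters the sum
for t in [9, ∞): the term is ∫ t**(-3/2)·t^(s-1)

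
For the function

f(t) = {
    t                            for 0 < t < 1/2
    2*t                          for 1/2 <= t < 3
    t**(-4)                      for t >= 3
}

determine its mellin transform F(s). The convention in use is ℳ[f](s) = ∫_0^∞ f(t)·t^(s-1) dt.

decompose at 1/2, 3; ℳ[f](s) sums the 3 pieces' integrals
[0, 1/2) adds the kernel integral of t
for t in [1/2, 3): the term is ∫ 2*t·t^(s-1)
between 3 and ∞ the integrand is t**(-4)·t^(s-1)

(970*6**s*s - 3890*6**s - 81*s + 324)/(162*2**s*(s**2 - 3*s - 4))
  -1 < Re(s) < 4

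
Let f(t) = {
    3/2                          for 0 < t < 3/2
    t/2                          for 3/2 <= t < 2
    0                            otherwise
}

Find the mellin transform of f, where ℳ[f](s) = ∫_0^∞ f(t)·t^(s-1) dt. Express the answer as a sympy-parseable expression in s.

split f at 3/2: ℳ[f](s) collects 2 kernel integrals
between 0 and 3/2 the integrand is 3/2·t^(s-1)
[3/2, 2) adds the kernel integral of t/2

(4*2**(3*s)*s + 3*6**s*s + 6*6**s)/(4*2**(2*s)*s*(s + 1))
  Re(s) > 0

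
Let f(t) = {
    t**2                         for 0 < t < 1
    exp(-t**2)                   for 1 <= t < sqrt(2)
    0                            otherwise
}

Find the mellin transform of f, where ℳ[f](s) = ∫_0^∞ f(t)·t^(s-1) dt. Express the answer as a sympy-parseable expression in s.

((s + 2)*uppergamma(s/2, 1) - (s + 2)*uppergamma(s/2, 2) + 2)/(2*(s + 2))
  Re(s) > -2

undo the power substitution: t on [0, 1); exp(-t) on [1, 2)
along the cuts 1, ℳ[f](s) splits into 2 integrals
on [0, 1): add ∫ t**2·t^(s-1) dt
on [1, sqrt(2)): add ∫ exp(-t**2)·t^(s-1) dt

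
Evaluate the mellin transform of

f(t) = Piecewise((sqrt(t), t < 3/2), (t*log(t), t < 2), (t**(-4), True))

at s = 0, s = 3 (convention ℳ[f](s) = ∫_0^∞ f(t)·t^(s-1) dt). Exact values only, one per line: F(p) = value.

F(0) = -31/64 + log(8*sqrt(6)/9) + sqrt(6)
F(3) = -81*log(3)/64 - 47/256 + 27*sqrt(6)/56 + 337*log(2)/64

summing 3 kernel integrals split by 3/2, 2 yields ℳ[f](s)
∫ sqrt(t)·t^(s-1) over [0, 3/2)
on [3/2, 2) integrate f = t*log(t) against the kernel
segment [2, ∞) carries t**(-4); integrate it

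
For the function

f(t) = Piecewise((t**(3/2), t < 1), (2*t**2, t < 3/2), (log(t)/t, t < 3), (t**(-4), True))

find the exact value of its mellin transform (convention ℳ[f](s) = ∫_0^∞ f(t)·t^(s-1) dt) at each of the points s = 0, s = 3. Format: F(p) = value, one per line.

treat the 4 regions marked off by 1, 3/2, 3 separately and sum
∫ over [0, 1) of t**(3/2)·t^(s-1) joins the sum
between 1 and 3/2 the integrand is 2*t**2·t^(s-1)
∫ log(t)/t·t^(s-1) over [3/2, 3)
the [3, ∞) slice contributes ∫ t**(-4)·t^(s-1) dt

F(0) = log(6**(1/3)/2) + 365/162
F(3) = 9*log(2)/8 + 271/180 + 27*log(3)/8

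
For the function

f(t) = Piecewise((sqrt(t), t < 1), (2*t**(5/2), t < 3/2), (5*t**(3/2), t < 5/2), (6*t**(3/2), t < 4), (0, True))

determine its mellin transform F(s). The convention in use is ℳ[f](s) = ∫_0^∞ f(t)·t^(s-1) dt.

2*(-5*(3/2)**(s + 3/2)*(2*s + 1)*(2*s + 5) + 2*(3/2)**(s + 5/2)*(2*s + 1)*(2*s + 3) + 6*4**(s + 3/2)*(2*s + 1)*(2*s + 5) - (5/2)**(s + 3/2)*(2*s + 1)*(2*s + 5) - 2*(2*s + 1)*(2*s + 3) + (2*s + 3)*(2*s + 5))/((2*s + 1)*(2*s + 3)*(2*s + 5))
  Re(s) > -1/2

integrate the 4 segments split at 1, 3/2, 5/2, then add the results
on [0, 1): add ∫ sqrt(t)·t^(s-1) dt
segment 1 to 3/2 holds 2*t**(5/2); add its integral
for t in [3/2, 5/2): the term is ∫ 5*t**(3/2)·t^(s-1)
for t in [5/2, 4): the term is ∫ 6*t**(3/2)·t^(s-1)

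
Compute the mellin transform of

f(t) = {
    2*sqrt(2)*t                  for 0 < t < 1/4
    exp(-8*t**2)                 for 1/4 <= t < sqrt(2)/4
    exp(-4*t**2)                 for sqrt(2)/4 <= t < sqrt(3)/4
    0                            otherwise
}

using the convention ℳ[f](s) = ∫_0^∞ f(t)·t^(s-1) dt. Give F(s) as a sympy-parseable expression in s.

remove the common scale on t first: sqrt(2)*t on [0, 1/2); exp(-2*t**2) on [1/2, sqrt(2)/2); exp(-t**2) on [sqrt(2)/2, sqrt(3)/2)
back out the power substitution: sqrt(2)*sqrt(t) on [0, 1/4); exp(-2*t) on [1/4, 1/2); exp(-t) on [1/2, 3/4)
undo the common scale on t: sqrt(t) on [0, 1/2); exp(-t) on [1/2, 1); exp(-t/2) on [1, 3/2)
slice at 1/4, sqrt(2)/4, transform all 3 pieces, and sum them
piece [0, 1/4): integrate 2*sqrt(2)*t against the kernel
over [1/4, sqrt(2)/4), the kernel integral of exp(-8*t**2) enters the sum
between sqrt(2)/4 and sqrt(3)/4 the integrand is exp(-4*t**2)·t^(s-1)

(2**(s/2)*(s + 1)*uppergamma(s/2, 1/2) - 2**(s/2)*(s + 1)*uppergamma(s/2, 1) + 2**s*(s + 1)*uppergamma(s/2, 1/2) - 2**s*(s + 1)*uppergamma(s/2, 3/4) + sqrt(2))/(2*2**(2*s)*(s + 1))
  Re(s) > -1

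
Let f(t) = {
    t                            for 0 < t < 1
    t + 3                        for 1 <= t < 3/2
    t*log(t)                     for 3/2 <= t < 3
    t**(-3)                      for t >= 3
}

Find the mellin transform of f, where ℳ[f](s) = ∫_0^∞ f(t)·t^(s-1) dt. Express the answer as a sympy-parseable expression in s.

cuts at 1, 3/2, 3: linearity sums the 4 kernel integrals
between 0 and 1 the integrand is t·t^(s-1)
piece [1, 3/2): integrate (t + 3) against the kernel
segment 3/2 to 3 holds t*log(t); add its integral
piece [3, ∞): integrate t**(-3) against the kernel

(-162*2**s*s*(s - 3)*(s**2 + 2*s + 1) - 162*2**s*(s - 3)*(s**2 + 2*s + 1) - 81*3**s*s**2*(s - 3)*(s + 1)*log(3) + 81*3**s*s**2*(s - 3)*(s + 1)*log(2) - 81*3**s*s*(s - 3)*(s + 1)*log(3) + 81*3**s*s*(s - 3)*(s + 1)*log(2) + 81*3**s*s*(s - 3)*(s + 1) + 243*3**s*s*(s - 3)*(s**2 + 2*s + 1) + 162*3**s*(s - 3)*(s**2 + 2*s + 1) + 162*6**s*s**2*(s - 3)*(s + 1)*log(3) - 162*6**s*s*(s - 3)*(s + 1) + 162*6**s*s*(s - 3)*(s + 1)*log(3) - 2*6**s*s*(s + 1)*(s**2 + 2*s + 1))/(54*2**s*s*(s - 3)*(s + 1)*(s**2 + 2*s + 1))
  -1 < Re(s) < 3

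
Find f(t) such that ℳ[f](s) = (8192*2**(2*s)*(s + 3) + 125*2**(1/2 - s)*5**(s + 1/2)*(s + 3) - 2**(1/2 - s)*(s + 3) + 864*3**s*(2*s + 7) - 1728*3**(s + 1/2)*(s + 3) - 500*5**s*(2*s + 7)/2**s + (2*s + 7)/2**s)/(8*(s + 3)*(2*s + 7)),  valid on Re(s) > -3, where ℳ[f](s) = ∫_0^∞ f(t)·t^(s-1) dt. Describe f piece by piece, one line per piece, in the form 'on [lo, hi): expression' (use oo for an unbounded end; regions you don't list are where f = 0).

f breaks at 1/2, 5/2, 3 into 4 integrals to sum
[0, 1/2) adds the kernel integral of t**3
the [1/2, 5/2) slice contributes ∫ t**(7/2)·t^(s-1) dt
over [5/2, 3), the kernel integral of 4*t**3 enters the sum
on [3, 4) integrate f = 4*t**(7/2) against the kernel

on [0, 1/2): t**3
on [1/2, 5/2): t**(7/2)
on [5/2, 3): 4*t**3
on [3, 4): 4*t**(7/2)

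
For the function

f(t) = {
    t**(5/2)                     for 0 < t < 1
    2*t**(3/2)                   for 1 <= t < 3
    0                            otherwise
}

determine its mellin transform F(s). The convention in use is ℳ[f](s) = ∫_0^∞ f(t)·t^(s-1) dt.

2*(2*3**(s + 3/2)*(2*s + 5) - 2*s - 7)/((2*s + 3)*(2*s + 5))
  Re(s) > -5/2

undo the shared t-power: t**(3/2) on [0, 1); 2*sqrt(t) on [1, 3)
slice at 1, transform all 2 pieces, and sum them
∫ over [0, 1) of t**(5/2)·t^(s-1) joins the sum
on [1, 3) integrate f = 2*t**(3/2) against the kernel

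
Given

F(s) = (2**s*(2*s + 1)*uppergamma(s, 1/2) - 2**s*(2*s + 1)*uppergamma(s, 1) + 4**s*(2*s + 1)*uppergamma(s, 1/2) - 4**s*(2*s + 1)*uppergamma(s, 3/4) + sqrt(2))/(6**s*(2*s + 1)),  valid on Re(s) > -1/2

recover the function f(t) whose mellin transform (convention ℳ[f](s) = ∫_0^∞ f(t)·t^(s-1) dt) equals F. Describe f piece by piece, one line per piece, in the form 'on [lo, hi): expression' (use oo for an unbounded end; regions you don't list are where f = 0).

on [0, 1/6): sqrt(3)*sqrt(t)
on [1/6, 1/3): exp(-3*t)
on [1/3, 1/2): exp(-3*t/2)

remove the common scale on t first: sqrt(t) on [0, 1/2); exp(-t) on [1/2, 1); exp(-t/2) on [1, 3/2)
integrate the 3 segments split at 1/6, 1/3, then add the results
on [0, 1/6): add ∫ sqrt(3)*sqrt(t)·t^(s-1) dt
over [1/6, 1/3), the kernel integral of exp(-3*t) enters the sum
∫ exp(-3*t/2)·t^(s-1) over [1/3, 1/2)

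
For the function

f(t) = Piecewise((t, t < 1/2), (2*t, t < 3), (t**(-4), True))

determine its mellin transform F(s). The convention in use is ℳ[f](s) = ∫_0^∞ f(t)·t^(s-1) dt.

(970*6**s*s - 3890*6**s - 81*s + 324)/(162*2**s*(s**2 - 3*s - 4))
  -1 < Re(s) < 4

decompose at 1/2, 3; ℳ[f](s) sums the 3 pieces' integrals
between 0 and 1/2 the integrand is t·t^(s-1)
for t in [1/2, 3): the term is ∫ 2*t·t^(s-1)
segment 3 to ∞ holds t**(-4); add its integral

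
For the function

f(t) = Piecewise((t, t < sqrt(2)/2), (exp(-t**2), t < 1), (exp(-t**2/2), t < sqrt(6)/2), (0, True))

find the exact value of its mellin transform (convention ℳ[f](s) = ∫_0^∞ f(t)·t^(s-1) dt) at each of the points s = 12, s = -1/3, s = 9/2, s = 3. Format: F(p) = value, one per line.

undo the power substitution: sqrt(t) on [0, 1/2); exp(-t) on [1/2, 1); exp(-t/2) on [1, 3/2)
integrate the 3 segments split at sqrt(2)/2, 1, then add the results
on [0, sqrt(2)/2): add ∫ t·t^(s-1) dt
[sqrt(2)/2, 1) adds the kernel integral of exp(-t**2)
on [1, sqrt(6)/2) integrate f = exp(-t**2/2) against the kernel

F(12) = -260103*exp(-3/4)/32 - 163*exp(-1) + sqrt(2)/1664 + 411515*exp(-1/2)/64
F(-1/3) = -2**(5/6)*uppergamma(-1/6, 3/4)/4 - uppergamma(-1/6, 1)/2 + 2**(5/6)*uppergamma(-1/6, 1/2)/4 + uppergamma(-1/6, 1/2)/2 + 3*2**(2/3)/4
F(9/2) = -2*2**(1/4)*uppergamma(9/4, 3/4) - uppergamma(9/4, 1)/2 + 2**(1/4)/44 + uppergamma(9/4, 1/2)/2 + 2*2**(1/4)*uppergamma(9/4, 1/2)
F(3) = -sqrt(6)*exp(-3/4)/2 - sqrt(2)*sqrt(pi)*erfc(sqrt(3)/2)/2 - exp(-1)/2 - sqrt(pi)*erfc(1)/4 + 1/16 + sqrt(pi)*erfc(sqrt(2)/2)/4 + sqrt(2)*exp(-1/2)/4 + sqrt(2)*sqrt(pi)*erfc(sqrt(2)/2)/2 + exp(-1/2)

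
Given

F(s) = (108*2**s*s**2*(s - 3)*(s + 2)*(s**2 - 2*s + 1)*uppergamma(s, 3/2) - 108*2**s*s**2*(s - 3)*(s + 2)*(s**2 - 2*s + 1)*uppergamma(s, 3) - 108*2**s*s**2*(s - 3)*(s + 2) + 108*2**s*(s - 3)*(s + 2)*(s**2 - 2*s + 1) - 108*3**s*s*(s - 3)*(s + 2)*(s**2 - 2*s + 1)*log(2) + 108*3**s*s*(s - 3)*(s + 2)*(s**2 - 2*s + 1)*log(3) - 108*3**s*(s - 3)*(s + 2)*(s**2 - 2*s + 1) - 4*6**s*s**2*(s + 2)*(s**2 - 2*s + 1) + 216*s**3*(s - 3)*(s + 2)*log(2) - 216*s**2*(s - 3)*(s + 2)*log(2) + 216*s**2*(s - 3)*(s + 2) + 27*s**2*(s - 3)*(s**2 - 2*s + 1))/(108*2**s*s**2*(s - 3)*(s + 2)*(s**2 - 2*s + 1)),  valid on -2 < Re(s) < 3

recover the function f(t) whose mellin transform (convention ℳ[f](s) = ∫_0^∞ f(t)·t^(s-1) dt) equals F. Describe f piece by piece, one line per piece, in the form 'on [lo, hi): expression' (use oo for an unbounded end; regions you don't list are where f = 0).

on [0, 1/2): t**2
on [1/2, 1): log(t)/t
on [1, 3/2): log(t)
on [3/2, 3): exp(-t)
on [3, oo): t**(-3)

decompose at 1/2, 1, 3/2, 3; ℳ[f](s) sums the 5 pieces' integrals
on [0, 1/2): add ∫ t**2·t^(s-1) dt
on [1/2, 1) integrate f = log(t)/t against the kernel
∫ over [1, 3/2) of log(t)·t^(s-1) joins the sum
the [3/2, 3) slice contributes ∫ exp(-t)·t^(s-1) dt
[3, ∞) adds the kernel integral of t**(-3)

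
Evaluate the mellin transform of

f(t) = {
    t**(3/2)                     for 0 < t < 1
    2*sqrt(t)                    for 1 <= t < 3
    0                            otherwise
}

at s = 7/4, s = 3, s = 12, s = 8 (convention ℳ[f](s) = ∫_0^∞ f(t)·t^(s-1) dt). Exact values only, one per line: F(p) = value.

F(7/4) = -68/117 + 8*3**(1/4)
F(3) = -22/63 + 108*sqrt(3)/7
F(12) = -58/675 + 2125764*sqrt(3)/25
F(8) = -42/323 + 26244*sqrt(3)/17

split f at 1: ℳ[f](s) collects 2 kernel integrals
between 0 and 1 the integrand is t**(3/2)·t^(s-1)
segment 1 to 3 holds 2*sqrt(t); add its integral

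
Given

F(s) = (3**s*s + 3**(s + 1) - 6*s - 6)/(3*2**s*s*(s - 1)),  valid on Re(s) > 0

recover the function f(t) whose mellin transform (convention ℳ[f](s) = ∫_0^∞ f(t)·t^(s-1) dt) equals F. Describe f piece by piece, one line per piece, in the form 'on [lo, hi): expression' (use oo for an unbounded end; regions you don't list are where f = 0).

remove the shared t-power first: t on [0, 1/2); 2 - t on [1/2, 3/2)
integrate the 2 segments split at 1/2, then add the results
piece [0, 1/2): integrate 1 against the kernel
over [1/2, 3/2), the kernel integral of (2 - t)/t enters the sum

on [0, 1/2): 1
on [1/2, 3/2): (2 - t)/t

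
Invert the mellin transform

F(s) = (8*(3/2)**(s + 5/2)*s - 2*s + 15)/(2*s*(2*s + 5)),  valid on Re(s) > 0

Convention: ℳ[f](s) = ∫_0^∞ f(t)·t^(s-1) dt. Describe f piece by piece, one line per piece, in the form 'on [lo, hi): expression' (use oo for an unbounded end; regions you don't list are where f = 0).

cuts at 1: linearity sums the 2 kernel integrals
∫ over [0, 1) of 3/2·t^(s-1) joins the sum
for t in [1, 3/2): the term is ∫ 2*t**(5/2)·t^(s-1)

on [0, 1): 3/2
on [1, 3/2): 2*t**(5/2)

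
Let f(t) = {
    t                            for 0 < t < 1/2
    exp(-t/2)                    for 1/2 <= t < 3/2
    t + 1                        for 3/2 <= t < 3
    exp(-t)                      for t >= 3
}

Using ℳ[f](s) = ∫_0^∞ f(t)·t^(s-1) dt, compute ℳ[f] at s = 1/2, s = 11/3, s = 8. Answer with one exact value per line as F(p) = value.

F(1/2) = sqrt(2)*(-3*sqrt(3)/2 - sqrt(pi)*erfc(sqrt(3)/2) + sqrt(2)*sqrt(pi)*erfc(sqrt(3))/2 + 1/6 + sqrt(pi)*erfc(1/2) + 2*sqrt(6))
F(11/3) = 2**(1/3)*(-39424*2**(1/3)*uppergamma(11/3, 3/4) - 4941*3**(2/3) + 33 + 2464*2**(2/3)*uppergamma(11/3, 3) + 39424*2**(1/3)*uppergamma(11/3, 1/4) + 60912*6**(2/3))/4928
F(8) = -174811815*exp(-3/4)/64 + 55289551/18432 + 100026*exp(-3) + 106028861*exp(-1/4)/64

cuts at 1/2, 3/2, 3: linearity sums the 4 kernel integrals
over [0, 1/2), the kernel integral of t enters the sum
on [1/2, 3/2): add ∫ exp(-t/2)·t^(s-1) dt
over [3/2, 3), the kernel integral of (t + 1) enters the sum
[3, ∞) adds the kernel integral of exp(-t)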